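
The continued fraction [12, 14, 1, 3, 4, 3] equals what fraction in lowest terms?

Using pₖ = aₖpₖ₋₁ + pₖ₋₂ and qₖ = aₖqₖ₋₁ + qₖ₋₂:
  k=0: a=12, p=12, q=1
  k=1: a=14, p=169, q=14
  k=2: a=1, p=181, q=15
  k=3: a=3, p=712, q=59
  k=4: a=4, p=3029, q=251
  k=5: a=3, p=9799, q=812

9799/812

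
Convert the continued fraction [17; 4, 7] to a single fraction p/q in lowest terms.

Using pₖ = aₖpₖ₋₁ + pₖ₋₂ and qₖ = aₖqₖ₋₁ + qₖ₋₂:
  k=0: a=17, p=17, q=1
  k=1: a=4, p=69, q=4
  k=2: a=7, p=500, q=29

500/29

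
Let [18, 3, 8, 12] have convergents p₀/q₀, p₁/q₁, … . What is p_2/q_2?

458/25

Using pₖ = aₖpₖ₋₁ + pₖ₋₂, qₖ = aₖqₖ₋₁ + qₖ₋₂ (with p₋₁=1, p₋₂=0, q₋₁=0, q₋₂=1):
  k=0: a=18, p=18, q=1
  k=1: a=3, p=55, q=3
  k=2: a=8, p=458, q=25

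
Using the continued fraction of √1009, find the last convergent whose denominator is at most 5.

127/4

√1009 = [31; 1, 3, 3, 1, 62, …] (period length 5).
Convergents:
  p_0/q_0 = 31/1
  p_1/q_1 = 32/1
  p_2/q_2 = 127/4
  p_3/q_3 = 413/13
q_2 = 4 ≤ 5 < 13 = q_3, so the answer is 127/4.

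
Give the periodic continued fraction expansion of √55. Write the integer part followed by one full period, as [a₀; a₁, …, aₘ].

[7; 2, 2, 2, 14]

a₀ = ⌊√55⌋ = 7.
With m₀=0, d₀=1 and mₖ₊₁ = dₖaₖ − mₖ, dₖ₊₁ = (n − mₖ₊₁²)/dₖ, aₖ₊₁ = ⌊(a₀+mₖ₊₁)/dₖ₊₁⌋:
  k=1: m=7, d=6, a=2
  k=2: m=5, d=5, a=2
  k=3: m=5, d=6, a=2
  k=4: m=7, d=1, a=14
d=1 and a=2a₀=14 at k=4, so the next step gives (m, d) = (7, 6) again — its k=1 value — and the period has length 4.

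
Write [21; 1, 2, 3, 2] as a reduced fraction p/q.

499/23

Fold from the inside: start with 2/1.
  3 + 1/2 = 7/2
  2 + 2/7 = 16/7
  1 + 7/16 = 23/16
  21 + 16/23 = 499/23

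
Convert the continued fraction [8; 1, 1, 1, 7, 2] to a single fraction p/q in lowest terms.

Fold from the inside: start with 2/1.
  7 + 1/2 = 15/2
  1 + 2/15 = 17/15
  1 + 15/17 = 32/17
  1 + 17/32 = 49/32
  8 + 32/49 = 424/49

424/49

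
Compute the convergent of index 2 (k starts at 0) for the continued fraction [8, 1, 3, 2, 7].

35/4

Using pₖ = aₖpₖ₋₁ + pₖ₋₂, qₖ = aₖqₖ₋₁ + qₖ₋₂ (with p₋₁=1, p₋₂=0, q₋₁=0, q₋₂=1):
  k=0: a=8, p=8, q=1
  k=1: a=1, p=9, q=1
  k=2: a=3, p=35, q=4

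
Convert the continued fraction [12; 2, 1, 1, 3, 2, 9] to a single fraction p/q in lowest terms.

Using pₖ = aₖpₖ₋₁ + pₖ₋₂ and qₖ = aₖqₖ₋₁ + qₖ₋₂:
  k=0: a=12, p=12, q=1
  k=1: a=2, p=25, q=2
  k=2: a=1, p=37, q=3
  k=3: a=1, p=62, q=5
  k=4: a=3, p=223, q=18
  k=5: a=2, p=508, q=41
  k=6: a=9, p=4795, q=387

4795/387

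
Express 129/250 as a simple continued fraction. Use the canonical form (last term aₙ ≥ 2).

[0; 1, 1, 15, 8]

129 = 0·250 + 129
250 = 1·129 + 121
129 = 1·121 + 8
121 = 15·8 + 1
8 = 8·1 + 0  (stop)
So 129/250 = [0; 1, 1, 15, 8].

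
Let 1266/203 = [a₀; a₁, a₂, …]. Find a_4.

1266 = 6·203 + 48   →  a_0 = 6
203 = 4·48 + 11   →  a_1 = 4
48 = 4·11 + 4   →  a_2 = 4
11 = 2·4 + 3   →  a_3 = 2
4 = 1·3 + 1   →  a_4 = 1

1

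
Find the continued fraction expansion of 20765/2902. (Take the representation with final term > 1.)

20765 = 7·2902 + 451
2902 = 6·451 + 196
451 = 2·196 + 59
196 = 3·59 + 19
59 = 3·19 + 2
19 = 9·2 + 1
2 = 2·1 + 0  (stop)
So 20765/2902 = [7; 6, 2, 3, 3, 9, 2].

[7; 6, 2, 3, 3, 9, 2]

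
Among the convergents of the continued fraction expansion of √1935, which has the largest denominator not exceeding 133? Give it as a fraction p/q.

3871/88

√1935 = [43; 1, 86, …] (period length 2).
Convergents:
  p_0/q_0 = 43/1
  p_1/q_1 = 44/1
  p_2/q_2 = 3827/87
  p_3/q_3 = 3871/88
  p_4/q_4 = 336733/7655
q_3 = 88 ≤ 133 < 7655 = q_4, so the answer is 3871/88.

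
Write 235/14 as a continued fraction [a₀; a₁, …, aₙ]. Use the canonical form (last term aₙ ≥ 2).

[16; 1, 3, 1, 2]

235 = 16×14 + 11
14 = 1×11 + 3
11 = 3×3 + 2
3 = 1×2 + 1
2 = 2×1 + 0  (stop)
So 235/14 = [16; 1, 3, 1, 2].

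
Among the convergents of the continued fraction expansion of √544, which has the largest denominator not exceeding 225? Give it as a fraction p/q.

√544 = [23; 3, 11, 3, 46, …] (period length 4).
Convergents:
  p_0/q_0 = 23/1
  p_1/q_1 = 70/3
  p_2/q_2 = 793/34
  p_3/q_3 = 2449/105
  p_4/q_4 = 113447/4864
q_3 = 105 ≤ 225 < 4864 = q_4, so the answer is 2449/105.

2449/105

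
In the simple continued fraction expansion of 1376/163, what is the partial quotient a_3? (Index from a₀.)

1

1376 = 8·163 + 72   →  a_0 = 8
163 = 2·72 + 19   →  a_1 = 2
72 = 3·19 + 15   →  a_2 = 3
19 = 1·15 + 4   →  a_3 = 1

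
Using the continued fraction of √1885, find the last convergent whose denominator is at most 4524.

√1885 = [43; 2, 2, 2, 86, …] (period length 4).
Convergents:
  p_0/q_0 = 43/1
  p_1/q_1 = 87/2
  p_2/q_2 = 217/5
  p_3/q_3 = 521/12
  p_4/q_4 = 45023/1037
  p_5/q_5 = 90567/2086
  p_6/q_6 = 226157/5209
q_5 = 2086 ≤ 4524 < 5209 = q_6, so the answer is 90567/2086.

90567/2086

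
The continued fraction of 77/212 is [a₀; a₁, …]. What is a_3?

3

77 = 0·212 + 77   →  a_0 = 0
212 = 2·77 + 58   →  a_1 = 2
77 = 1·58 + 19   →  a_2 = 1
58 = 3·19 + 1   →  a_3 = 3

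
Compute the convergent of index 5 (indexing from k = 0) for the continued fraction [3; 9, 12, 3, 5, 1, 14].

Using pₖ = aₖpₖ₋₁ + pₖ₋₂, qₖ = aₖqₖ₋₁ + qₖ₋₂ (with p₋₁=1, p₋₂=0, q₋₁=0, q₋₂=1):
  k=0: a=3, p=3, q=1
  k=1: a=9, p=28, q=9
  k=2: a=12, p=339, q=109
  k=3: a=3, p=1045, q=336
  k=4: a=5, p=5564, q=1789
  k=5: a=1, p=6609, q=2125

6609/2125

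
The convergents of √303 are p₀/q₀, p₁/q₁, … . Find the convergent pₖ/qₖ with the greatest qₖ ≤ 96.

√303 = [17; 2, 2, 5, 2, 2, 34, …] (period length 6).
Convergents:
  p_0/q_0 = 17/1
  p_1/q_1 = 35/2
  p_2/q_2 = 87/5
  p_3/q_3 = 470/27
  p_4/q_4 = 1027/59
  p_5/q_5 = 2524/145
q_4 = 59 ≤ 96 < 145 = q_5, so the answer is 1027/59.

1027/59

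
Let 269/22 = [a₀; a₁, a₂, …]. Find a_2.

2

269 = 12·22 + 5   →  a_0 = 12
22 = 4·5 + 2   →  a_1 = 4
5 = 2·2 + 1   →  a_2 = 2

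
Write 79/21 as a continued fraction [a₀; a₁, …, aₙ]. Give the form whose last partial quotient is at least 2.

[3; 1, 3, 5]

79 = 3×21 + 16
21 = 1×16 + 5
16 = 3×5 + 1
5 = 5×1 + 0  (stop)
So 79/21 = [3; 1, 3, 5].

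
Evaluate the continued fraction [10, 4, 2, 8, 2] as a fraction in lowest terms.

Fold from the inside: start with 2/1.
  8 + 1/2 = 17/2
  2 + 2/17 = 36/17
  4 + 17/36 = 161/36
  10 + 36/161 = 1646/161

1646/161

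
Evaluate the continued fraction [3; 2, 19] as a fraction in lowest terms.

Fold from the inside: start with 19/1.
  2 + 1/19 = 39/19
  3 + 19/39 = 136/39

136/39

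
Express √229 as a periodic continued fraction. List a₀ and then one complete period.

a₀ = ⌊√229⌋ = 15.
With m₀=0, d₀=1 and mₖ₊₁ = dₖaₖ − mₖ, dₖ₊₁ = (n − mₖ₊₁²)/dₖ, aₖ₊₁ = ⌊(a₀+mₖ₊₁)/dₖ₊₁⌋:
  k=1: m=15, d=4, a=7
  k=2: m=13, d=15, a=1
  k=3: m=2, d=15, a=1
  k=4: m=13, d=4, a=7
  k=5: m=15, d=1, a=30
d=1 and a=2a₀=30 at k=5, so the next step gives (m, d) = (15, 4) again — its k=1 value — and the period has length 5.

[15; 7, 1, 1, 7, 30]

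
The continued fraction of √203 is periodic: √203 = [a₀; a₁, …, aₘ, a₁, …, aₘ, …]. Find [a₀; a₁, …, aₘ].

[14; 4, 28]

a₀ = ⌊√203⌋ = 14.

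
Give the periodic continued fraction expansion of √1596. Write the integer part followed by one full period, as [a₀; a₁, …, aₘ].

[39; 1, 18, 1, 78]

a₀ = ⌊√1596⌋ = 39.
With m₀=0, d₀=1 and mₖ₊₁ = dₖaₖ − mₖ, dₖ₊₁ = (n − mₖ₊₁²)/dₖ, aₖ₊₁ = ⌊(a₀+mₖ₊₁)/dₖ₊₁⌋:
  k=1: m=39, d=75, a=1
  k=2: m=36, d=4, a=18
  k=3: m=36, d=75, a=1
  k=4: m=39, d=1, a=78
d=1 and a=2a₀=78 at k=4, so the next step gives (m, d) = (39, 75) again — its k=1 value — and the period has length 4.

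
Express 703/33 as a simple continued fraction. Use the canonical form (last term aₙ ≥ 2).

[21; 3, 3, 3]

703 = 21*33 + 10
33 = 3*10 + 3
10 = 3*3 + 1
3 = 3*1 + 0  (stop)
So 703/33 = [21; 3, 3, 3].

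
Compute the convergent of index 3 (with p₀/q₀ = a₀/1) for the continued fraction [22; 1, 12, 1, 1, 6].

Using pₖ = aₖpₖ₋₁ + pₖ₋₂, qₖ = aₖqₖ₋₁ + qₖ₋₂ (with p₋₁=1, p₋₂=0, q₋₁=0, q₋₂=1):
  k=0: a=22, p=22, q=1
  k=1: a=1, p=23, q=1
  k=2: a=12, p=298, q=13
  k=3: a=1, p=321, q=14

321/14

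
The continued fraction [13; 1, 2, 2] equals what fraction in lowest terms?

Using pₖ = aₖpₖ₋₁ + pₖ₋₂ and qₖ = aₖqₖ₋₁ + qₖ₋₂:
  k=0: a=13, p=13, q=1
  k=1: a=1, p=14, q=1
  k=2: a=2, p=41, q=3
  k=3: a=2, p=96, q=7

96/7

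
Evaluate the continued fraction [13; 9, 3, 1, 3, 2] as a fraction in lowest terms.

Using pₖ = aₖpₖ₋₁ + pₖ₋₂ and qₖ = aₖqₖ₋₁ + qₖ₋₂:
  k=0: a=13, p=13, q=1
  k=1: a=9, p=118, q=9
  k=2: a=3, p=367, q=28
  k=3: a=1, p=485, q=37
  k=4: a=3, p=1822, q=139
  k=5: a=2, p=4129, q=315

4129/315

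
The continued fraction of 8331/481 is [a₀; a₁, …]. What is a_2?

8331 = 17·481 + 154   →  a_0 = 17
481 = 3·154 + 19   →  a_1 = 3
154 = 8·19 + 2   →  a_2 = 8

8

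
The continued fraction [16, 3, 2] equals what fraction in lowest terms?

114/7

Fold from the inside: start with 2/1.
  3 + 1/2 = 7/2
  16 + 2/7 = 114/7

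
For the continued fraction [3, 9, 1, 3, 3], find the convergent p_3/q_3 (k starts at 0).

Using pₖ = aₖpₖ₋₁ + pₖ₋₂, qₖ = aₖqₖ₋₁ + qₖ₋₂ (with p₋₁=1, p₋₂=0, q₋₁=0, q₋₂=1):
  k=0: a=3, p=3, q=1
  k=1: a=9, p=28, q=9
  k=2: a=1, p=31, q=10
  k=3: a=3, p=121, q=39

121/39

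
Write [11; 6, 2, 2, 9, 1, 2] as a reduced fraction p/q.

Fold from the inside: start with 2/1.
  1 + 1/2 = 3/2
  9 + 2/3 = 29/3
  2 + 3/29 = 61/29
  2 + 29/61 = 151/61
  6 + 61/151 = 967/151
  11 + 151/967 = 10788/967

10788/967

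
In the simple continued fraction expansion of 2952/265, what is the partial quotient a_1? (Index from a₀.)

2952 = 11·265 + 37   →  a_0 = 11
265 = 7·37 + 6   →  a_1 = 7

7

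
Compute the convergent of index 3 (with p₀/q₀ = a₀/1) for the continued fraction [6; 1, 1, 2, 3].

Using pₖ = aₖpₖ₋₁ + pₖ₋₂, qₖ = aₖqₖ₋₁ + qₖ₋₂ (with p₋₁=1, p₋₂=0, q₋₁=0, q₋₂=1):
  k=0: a=6, p=6, q=1
  k=1: a=1, p=7, q=1
  k=2: a=1, p=13, q=2
  k=3: a=2, p=33, q=5

33/5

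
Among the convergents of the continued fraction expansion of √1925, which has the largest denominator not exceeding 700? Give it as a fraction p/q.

√1925 = [43; 1, 6, 1, 86, …] (period length 4).
Convergents:
  p_0/q_0 = 43/1
  p_1/q_1 = 44/1
  p_2/q_2 = 307/7
  p_3/q_3 = 351/8
  p_4/q_4 = 30493/695
  p_5/q_5 = 30844/703
q_4 = 695 ≤ 700 < 703 = q_5, so the answer is 30493/695.

30493/695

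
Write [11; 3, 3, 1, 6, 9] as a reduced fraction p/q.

9102/805

Fold from the inside: start with 9/1.
  6 + 1/9 = 55/9
  1 + 9/55 = 64/55
  3 + 55/64 = 247/64
  3 + 64/247 = 805/247
  11 + 247/805 = 9102/805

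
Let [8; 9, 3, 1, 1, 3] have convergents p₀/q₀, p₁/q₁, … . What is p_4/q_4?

Using pₖ = aₖpₖ₋₁ + pₖ₋₂, qₖ = aₖqₖ₋₁ + qₖ₋₂ (with p₋₁=1, p₋₂=0, q₋₁=0, q₋₂=1):
  k=0: a=8, p=8, q=1
  k=1: a=9, p=73, q=9
  k=2: a=3, p=227, q=28
  k=3: a=1, p=300, q=37
  k=4: a=1, p=527, q=65

527/65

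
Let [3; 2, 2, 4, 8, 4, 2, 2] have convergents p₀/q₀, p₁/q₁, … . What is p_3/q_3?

75/22

Using pₖ = aₖpₖ₋₁ + pₖ₋₂, qₖ = aₖqₖ₋₁ + qₖ₋₂ (with p₋₁=1, p₋₂=0, q₋₁=0, q₋₂=1):
  k=0: a=3, p=3, q=1
  k=1: a=2, p=7, q=2
  k=2: a=2, p=17, q=5
  k=3: a=4, p=75, q=22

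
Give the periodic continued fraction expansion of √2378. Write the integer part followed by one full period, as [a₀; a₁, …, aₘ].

a₀ = ⌊√2378⌋ = 48.

[48; 1, 3, 3, 1, 96]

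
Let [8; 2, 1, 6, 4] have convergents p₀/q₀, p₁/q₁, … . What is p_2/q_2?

Using pₖ = aₖpₖ₋₁ + pₖ₋₂, qₖ = aₖqₖ₋₁ + qₖ₋₂ (with p₋₁=1, p₋₂=0, q₋₁=0, q₋₂=1):
  k=0: a=8, p=8, q=1
  k=1: a=2, p=17, q=2
  k=2: a=1, p=25, q=3

25/3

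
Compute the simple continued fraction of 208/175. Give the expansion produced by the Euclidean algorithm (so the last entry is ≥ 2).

208 = 1·175 + 33
175 = 5·33 + 10
33 = 3·10 + 3
10 = 3·3 + 1
3 = 3·1 + 0  (stop)
So 208/175 = [1; 5, 3, 3, 3].

[1; 5, 3, 3, 3]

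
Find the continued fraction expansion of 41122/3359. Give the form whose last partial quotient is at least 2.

[12; 4, 7, 1, 9, 3, 3]

41122 = 12·3359 + 814
3359 = 4·814 + 103
814 = 7·103 + 93
103 = 1·93 + 10
93 = 9·10 + 3
10 = 3·3 + 1
3 = 3·1 + 0  (stop)
So 41122/3359 = [12; 4, 7, 1, 9, 3, 3].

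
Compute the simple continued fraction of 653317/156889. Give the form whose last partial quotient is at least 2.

[4; 6, 11, 11, 5, 1, 16, 2]

653317 = 4·156889 + 25761
156889 = 6·25761 + 2323
25761 = 11·2323 + 208
2323 = 11·208 + 35
208 = 5·35 + 33
35 = 1·33 + 2
33 = 16·2 + 1
2 = 2·1 + 0  (stop)
So 653317/156889 = [4; 6, 11, 11, 5, 1, 16, 2].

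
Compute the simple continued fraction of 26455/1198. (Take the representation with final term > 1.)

[22; 12, 9, 1, 9]

26455 = 22·1198 + 99
1198 = 12·99 + 10
99 = 9·10 + 9
10 = 1·9 + 1
9 = 9·1 + 0  (stop)
So 26455/1198 = [22; 12, 9, 1, 9].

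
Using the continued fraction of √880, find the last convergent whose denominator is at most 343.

5310/179

√880 = [29; 1, 1, 1, 58, …] (period length 4).
Convergents:
  p_0/q_0 = 29/1
  p_1/q_1 = 30/1
  p_2/q_2 = 59/2
  p_3/q_3 = 89/3
  p_4/q_4 = 5221/176
  p_5/q_5 = 5310/179
  p_6/q_6 = 10531/355
q_5 = 179 ≤ 343 < 355 = q_6, so the answer is 5310/179.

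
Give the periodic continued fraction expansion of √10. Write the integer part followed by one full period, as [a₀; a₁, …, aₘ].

[3; 6]

a₀ = ⌊√10⌋ = 3.
With m₀=0, d₀=1 and mₖ₊₁ = dₖaₖ − mₖ, dₖ₊₁ = (n − mₖ₊₁²)/dₖ, aₖ₊₁ = ⌊(a₀+mₖ₊₁)/dₖ₊₁⌋:
  k=1: m=3, d=1, a=6
d=1 and a=2a₀=6 at k=1, so the next step gives (m, d) = (3, 1) again — its k=1 value — and the period has length 1.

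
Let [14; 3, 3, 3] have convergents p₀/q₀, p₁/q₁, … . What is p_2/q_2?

Using pₖ = aₖpₖ₋₁ + pₖ₋₂, qₖ = aₖqₖ₋₁ + qₖ₋₂ (with p₋₁=1, p₋₂=0, q₋₁=0, q₋₂=1):
  k=0: a=14, p=14, q=1
  k=1: a=3, p=43, q=3
  k=2: a=3, p=143, q=10

143/10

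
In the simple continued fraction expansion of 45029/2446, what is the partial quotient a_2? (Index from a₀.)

45029 = 18·2446 + 1001   →  a_0 = 18
2446 = 2·1001 + 444   →  a_1 = 2
1001 = 2·444 + 113   →  a_2 = 2

2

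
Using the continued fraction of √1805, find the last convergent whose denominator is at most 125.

2889/68

√1805 = [42; 2, 16, 2, 84, …] (period length 4).
Convergents:
  p_0/q_0 = 42/1
  p_1/q_1 = 85/2
  p_2/q_2 = 1402/33
  p_3/q_3 = 2889/68
  p_4/q_4 = 244078/5745
q_3 = 68 ≤ 125 < 5745 = q_4, so the answer is 2889/68.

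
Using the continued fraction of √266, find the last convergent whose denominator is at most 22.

√266 = [16; 3, 4, 3, 32, …] (period length 4).
Convergents:
  p_0/q_0 = 16/1
  p_1/q_1 = 49/3
  p_2/q_2 = 212/13
  p_3/q_3 = 685/42
q_2 = 13 ≤ 22 < 42 = q_3, so the answer is 212/13.

212/13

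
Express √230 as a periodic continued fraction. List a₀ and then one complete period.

a₀ = ⌊√230⌋ = 15.
With m₀=0, d₀=1 and mₖ₊₁ = dₖaₖ − mₖ, dₖ₊₁ = (n − mₖ₊₁²)/dₖ, aₖ₊₁ = ⌊(a₀+mₖ₊₁)/dₖ₊₁⌋:
  k=1: m=15, d=5, a=6
  k=2: m=15, d=1, a=30
d=1 and a=2a₀=30 at k=2, so the next step gives (m, d) = (15, 5) again — its k=1 value — and the period has length 2.

[15; 6, 30]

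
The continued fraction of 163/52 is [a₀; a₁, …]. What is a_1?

163 = 3·52 + 7   →  a_0 = 3
52 = 7·7 + 3   →  a_1 = 7

7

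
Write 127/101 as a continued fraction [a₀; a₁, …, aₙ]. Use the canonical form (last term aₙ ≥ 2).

[1; 3, 1, 7, 1, 2]

127 = 1*101 + 26
101 = 3*26 + 23
26 = 1*23 + 3
23 = 7*3 + 2
3 = 1*2 + 1
2 = 2*1 + 0  (stop)
So 127/101 = [1; 3, 1, 7, 1, 2].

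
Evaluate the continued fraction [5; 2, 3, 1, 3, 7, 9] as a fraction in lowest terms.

Fold from the inside: start with 9/1.
  7 + 1/9 = 64/9
  3 + 9/64 = 201/64
  1 + 64/201 = 265/201
  3 + 201/265 = 996/265
  2 + 265/996 = 2257/996
  5 + 996/2257 = 12281/2257

12281/2257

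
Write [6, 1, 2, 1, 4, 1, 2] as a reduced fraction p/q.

438/65

Using pₖ = aₖpₖ₋₁ + pₖ₋₂ and qₖ = aₖqₖ₋₁ + qₖ₋₂:
  k=0: a=6, p=6, q=1
  k=1: a=1, p=7, q=1
  k=2: a=2, p=20, q=3
  k=3: a=1, p=27, q=4
  k=4: a=4, p=128, q=19
  k=5: a=1, p=155, q=23
  k=6: a=2, p=438, q=65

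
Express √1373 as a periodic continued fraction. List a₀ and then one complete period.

[37; 18, 1, 1, 18, 74]

a₀ = ⌊√1373⌋ = 37.
With m₀=0, d₀=1 and mₖ₊₁ = dₖaₖ − mₖ, dₖ₊₁ = (n − mₖ₊₁²)/dₖ, aₖ₊₁ = ⌊(a₀+mₖ₊₁)/dₖ₊₁⌋:
  k=1: m=37, d=4, a=18
  k=2: m=35, d=37, a=1
  k=3: m=2, d=37, a=1
  k=4: m=35, d=4, a=18
  k=5: m=37, d=1, a=74
d=1 and a=2a₀=74 at k=5, so the next step gives (m, d) = (37, 4) again — its k=1 value — and the period has length 5.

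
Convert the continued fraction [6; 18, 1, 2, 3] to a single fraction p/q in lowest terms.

1132/187

Fold from the inside: start with 3/1.
  2 + 1/3 = 7/3
  1 + 3/7 = 10/7
  18 + 7/10 = 187/10
  6 + 10/187 = 1132/187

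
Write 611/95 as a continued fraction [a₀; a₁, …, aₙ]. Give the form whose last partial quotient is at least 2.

[6; 2, 3, 6, 2]

611 = 6×95 + 41
95 = 2×41 + 13
41 = 3×13 + 2
13 = 6×2 + 1
2 = 2×1 + 0  (stop)
So 611/95 = [6; 2, 3, 6, 2].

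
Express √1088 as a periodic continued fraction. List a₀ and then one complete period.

a₀ = ⌊√1088⌋ = 32.
With m₀=0, d₀=1 and mₖ₊₁ = dₖaₖ − mₖ, dₖ₊₁ = (n − mₖ₊₁²)/dₖ, aₖ₊₁ = ⌊(a₀+mₖ₊₁)/dₖ₊₁⌋:
  k=1: m=32, d=64, a=1
  k=2: m=32, d=1, a=64
d=1 and a=2a₀=64 at k=2, so the next step gives (m, d) = (32, 64) again — its k=1 value — and the period has length 2.

[32; 1, 64]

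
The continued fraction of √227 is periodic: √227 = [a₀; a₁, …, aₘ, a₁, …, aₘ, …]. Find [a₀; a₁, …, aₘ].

a₀ = ⌊√227⌋ = 15.
With m₀=0, d₀=1 and mₖ₊₁ = dₖaₖ − mₖ, dₖ₊₁ = (n − mₖ₊₁²)/dₖ, aₖ₊₁ = ⌊(a₀+mₖ₊₁)/dₖ₊₁⌋:
  k=1: m=15, d=2, a=15
  k=2: m=15, d=1, a=30
d=1 and a=2a₀=30 at k=2, so the next step gives (m, d) = (15, 2) again — its k=1 value — and the period has length 2.

[15; 15, 30]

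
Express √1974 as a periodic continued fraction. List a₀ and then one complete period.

[44; 2, 3, 17, 2, 17, 3, 2, 88]

a₀ = ⌊√1974⌋ = 44.
With m₀=0, d₀=1 and mₖ₊₁ = dₖaₖ − mₖ, dₖ₊₁ = (n − mₖ₊₁²)/dₖ, aₖ₊₁ = ⌊(a₀+mₖ₊₁)/dₖ₊₁⌋:
  k=1: m=44, d=38, a=2
  k=2: m=32, d=25, a=3
  k=3: m=43, d=5, a=17
  k=4: m=42, d=42, a=2
  k=5: m=42, d=5, a=17
  k=6: m=43, d=25, a=3
  k=7: m=32, d=38, a=2
  k=8: m=44, d=1, a=88
d=1 and a=2a₀=88 at k=8, so the next step gives (m, d) = (44, 38) again — its k=1 value — and the period has length 8.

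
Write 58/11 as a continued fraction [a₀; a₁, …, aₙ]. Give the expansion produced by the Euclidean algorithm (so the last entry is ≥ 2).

[5; 3, 1, 2]

58 = 5×11 + 3
11 = 3×3 + 2
3 = 1×2 + 1
2 = 2×1 + 0  (stop)
So 58/11 = [5; 3, 1, 2].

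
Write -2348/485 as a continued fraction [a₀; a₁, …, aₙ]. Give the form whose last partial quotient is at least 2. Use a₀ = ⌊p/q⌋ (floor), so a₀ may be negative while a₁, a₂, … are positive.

-2348 = -5*485 + 77
485 = 6*77 + 23
77 = 3*23 + 8
23 = 2*8 + 7
8 = 1*7 + 1
7 = 7*1 + 0  (stop)
So -2348/485 = [-5; 6, 3, 2, 1, 7].

[-5; 6, 3, 2, 1, 7]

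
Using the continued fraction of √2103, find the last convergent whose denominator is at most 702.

29487/643

√2103 = [45; 1, 6, 15, 6, 1, 90, …] (period length 6).
Convergents:
  p_0/q_0 = 45/1
  p_1/q_1 = 46/1
  p_2/q_2 = 321/7
  p_3/q_3 = 4861/106
  p_4/q_4 = 29487/643
  p_5/q_5 = 34348/749
q_4 = 643 ≤ 702 < 749 = q_5, so the answer is 29487/643.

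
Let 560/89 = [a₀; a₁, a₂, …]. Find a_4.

560 = 6·89 + 26   →  a_0 = 6
89 = 3·26 + 11   →  a_1 = 3
26 = 2·11 + 4   →  a_2 = 2
11 = 2·4 + 3   →  a_3 = 2
4 = 1·3 + 1   →  a_4 = 1

1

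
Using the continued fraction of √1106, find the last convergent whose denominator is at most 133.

√1106 = [33; 3, 1, 8, 1, 3, 66, …] (period length 6).
Convergents:
  p_0/q_0 = 33/1
  p_1/q_1 = 100/3
  p_2/q_2 = 133/4
  p_3/q_3 = 1164/35
  p_4/q_4 = 1297/39
  p_5/q_5 = 5055/152
q_4 = 39 ≤ 133 < 152 = q_5, so the answer is 1297/39.

1297/39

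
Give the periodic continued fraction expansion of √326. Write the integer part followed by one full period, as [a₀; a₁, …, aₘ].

[18; 18, 36]

a₀ = ⌊√326⌋ = 18.
With m₀=0, d₀=1 and mₖ₊₁ = dₖaₖ − mₖ, dₖ₊₁ = (n − mₖ₊₁²)/dₖ, aₖ₊₁ = ⌊(a₀+mₖ₊₁)/dₖ₊₁⌋:
  k=1: m=18, d=2, a=18
  k=2: m=18, d=1, a=36
d=1 and a=2a₀=36 at k=2, so the next step gives (m, d) = (18, 2) again — its k=1 value — and the period has length 2.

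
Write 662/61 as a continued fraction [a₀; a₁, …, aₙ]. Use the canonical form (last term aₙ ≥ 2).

[10; 1, 5, 1, 3, 2]

662 = 10×61 + 52
61 = 1×52 + 9
52 = 5×9 + 7
9 = 1×7 + 2
7 = 3×2 + 1
2 = 2×1 + 0  (stop)
So 662/61 = [10; 1, 5, 1, 3, 2].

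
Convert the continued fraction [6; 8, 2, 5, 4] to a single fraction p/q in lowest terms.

Using pₖ = aₖpₖ₋₁ + pₖ₋₂ and qₖ = aₖqₖ₋₁ + qₖ₋₂:
  k=0: a=6, p=6, q=1
  k=1: a=8, p=49, q=8
  k=2: a=2, p=104, q=17
  k=3: a=5, p=569, q=93
  k=4: a=4, p=2380, q=389

2380/389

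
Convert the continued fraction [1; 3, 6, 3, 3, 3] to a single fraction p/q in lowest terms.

Using pₖ = aₖpₖ₋₁ + pₖ₋₂ and qₖ = aₖqₖ₋₁ + qₖ₋₂:
  k=0: a=1, p=1, q=1
  k=1: a=3, p=4, q=3
  k=2: a=6, p=25, q=19
  k=3: a=3, p=79, q=60
  k=4: a=3, p=262, q=199
  k=5: a=3, p=865, q=657

865/657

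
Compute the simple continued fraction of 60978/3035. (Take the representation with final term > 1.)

[20; 10, 1, 11, 11, 2]

60978 = 20×3035 + 278
3035 = 10×278 + 255
278 = 1×255 + 23
255 = 11×23 + 2
23 = 11×2 + 1
2 = 2×1 + 0  (stop)
So 60978/3035 = [20; 10, 1, 11, 11, 2].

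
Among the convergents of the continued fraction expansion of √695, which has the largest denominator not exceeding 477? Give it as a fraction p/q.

√695 = [26; 2, 1, 3, 10, 3, 1, 2, 52, …] (period length 8).
Convergents:
  p_0/q_0 = 26/1
  p_1/q_1 = 53/2
  p_2/q_2 = 79/3
  p_3/q_3 = 290/11
  p_4/q_4 = 2979/113
  p_5/q_5 = 9227/350
  p_6/q_6 = 12206/463
  p_7/q_7 = 33639/1276
q_6 = 463 ≤ 477 < 1276 = q_7, so the answer is 12206/463.

12206/463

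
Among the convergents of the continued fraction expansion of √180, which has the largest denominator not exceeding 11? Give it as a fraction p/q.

√180 = [13; 2, 2, 2, 26, …] (period length 4).
Convergents:
  p_0/q_0 = 13/1
  p_1/q_1 = 27/2
  p_2/q_2 = 67/5
  p_3/q_3 = 161/12
q_2 = 5 ≤ 11 < 12 = q_3, so the answer is 67/5.

67/5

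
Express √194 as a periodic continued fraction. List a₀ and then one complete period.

a₀ = ⌊√194⌋ = 13.
With m₀=0, d₀=1 and mₖ₊₁ = dₖaₖ − mₖ, dₖ₊₁ = (n − mₖ₊₁²)/dₖ, aₖ₊₁ = ⌊(a₀+mₖ₊₁)/dₖ₊₁⌋:
  k=1: m=13, d=25, a=1
  k=2: m=12, d=2, a=12
  k=3: m=12, d=25, a=1
  k=4: m=13, d=1, a=26
d=1 and a=2a₀=26 at k=4, so the next step gives (m, d) = (13, 25) again — its k=1 value — and the period has length 4.

[13; 1, 12, 1, 26]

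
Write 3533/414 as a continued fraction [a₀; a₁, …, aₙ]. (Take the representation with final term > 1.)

[8; 1, 1, 6, 1, 8, 3]

3533 = 8·414 + 221
414 = 1·221 + 193
221 = 1·193 + 28
193 = 6·28 + 25
28 = 1·25 + 3
25 = 8·3 + 1
3 = 3·1 + 0  (stop)
So 3533/414 = [8; 1, 1, 6, 1, 8, 3].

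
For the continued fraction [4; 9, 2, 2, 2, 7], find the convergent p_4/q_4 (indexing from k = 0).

Using pₖ = aₖpₖ₋₁ + pₖ₋₂, qₖ = aₖqₖ₋₁ + qₖ₋₂ (with p₋₁=1, p₋₂=0, q₋₁=0, q₋₂=1):
  k=0: a=4, p=4, q=1
  k=1: a=9, p=37, q=9
  k=2: a=2, p=78, q=19
  k=3: a=2, p=193, q=47
  k=4: a=2, p=464, q=113

464/113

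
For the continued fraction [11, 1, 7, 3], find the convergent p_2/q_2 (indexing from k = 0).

95/8

Using pₖ = aₖpₖ₋₁ + pₖ₋₂, qₖ = aₖqₖ₋₁ + qₖ₋₂ (with p₋₁=1, p₋₂=0, q₋₁=0, q₋₂=1):
  k=0: a=11, p=11, q=1
  k=1: a=1, p=12, q=1
  k=2: a=7, p=95, q=8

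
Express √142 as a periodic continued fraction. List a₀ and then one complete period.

[11; 1, 10, 1, 22]

a₀ = ⌊√142⌋ = 11.
With m₀=0, d₀=1 and mₖ₊₁ = dₖaₖ − mₖ, dₖ₊₁ = (n − mₖ₊₁²)/dₖ, aₖ₊₁ = ⌊(a₀+mₖ₊₁)/dₖ₊₁⌋:
  k=1: m=11, d=21, a=1
  k=2: m=10, d=2, a=10
  k=3: m=10, d=21, a=1
  k=4: m=11, d=1, a=22
d=1 and a=2a₀=22 at k=4, so the next step gives (m, d) = (11, 21) again — its k=1 value — and the period has length 4.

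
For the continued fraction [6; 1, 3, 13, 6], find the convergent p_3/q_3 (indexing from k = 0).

358/53

Using pₖ = aₖpₖ₋₁ + pₖ₋₂, qₖ = aₖqₖ₋₁ + qₖ₋₂ (with p₋₁=1, p₋₂=0, q₋₁=0, q₋₂=1):
  k=0: a=6, p=6, q=1
  k=1: a=1, p=7, q=1
  k=2: a=3, p=27, q=4
  k=3: a=13, p=358, q=53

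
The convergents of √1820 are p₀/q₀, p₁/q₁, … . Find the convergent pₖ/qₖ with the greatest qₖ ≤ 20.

128/3

√1820 = [42; 1, 1, 1, 20, 1, 1, 1, 84, …] (period length 8).
Convergents:
  p_0/q_0 = 42/1
  p_1/q_1 = 43/1
  p_2/q_2 = 85/2
  p_3/q_3 = 128/3
  p_4/q_4 = 2645/62
q_3 = 3 ≤ 20 < 62 = q_4, so the answer is 128/3.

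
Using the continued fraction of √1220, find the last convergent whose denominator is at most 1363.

34195/979

√1220 = [34; 1, 12, 1, 68, …] (period length 4).
Convergents:
  p_0/q_0 = 34/1
  p_1/q_1 = 35/1
  p_2/q_2 = 454/13
  p_3/q_3 = 489/14
  p_4/q_4 = 33706/965
  p_5/q_5 = 34195/979
  p_6/q_6 = 444046/12713
q_5 = 979 ≤ 1363 < 12713 = q_6, so the answer is 34195/979.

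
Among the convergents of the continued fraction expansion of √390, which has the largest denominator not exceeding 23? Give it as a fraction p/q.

√390 = [19; 1, 2, 1, 38, …] (period length 4).
Convergents:
  p_0/q_0 = 19/1
  p_1/q_1 = 20/1
  p_2/q_2 = 59/3
  p_3/q_3 = 79/4
  p_4/q_4 = 3061/155
q_3 = 4 ≤ 23 < 155 = q_4, so the answer is 79/4.

79/4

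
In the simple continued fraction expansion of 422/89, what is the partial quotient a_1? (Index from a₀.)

1

422 = 4·89 + 66   →  a_0 = 4
89 = 1·66 + 23   →  a_1 = 1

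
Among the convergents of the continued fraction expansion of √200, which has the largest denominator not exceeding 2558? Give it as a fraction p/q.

√200 = [14; 7, 28, …] (period length 2).
Convergents:
  p_0/q_0 = 14/1
  p_1/q_1 = 99/7
  p_2/q_2 = 2786/197
  p_3/q_3 = 19601/1386
  p_4/q_4 = 551614/39005
q_3 = 1386 ≤ 2558 < 39005 = q_4, so the answer is 19601/1386.

19601/1386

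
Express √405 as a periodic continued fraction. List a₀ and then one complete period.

a₀ = ⌊√405⌋ = 20.
With m₀=0, d₀=1 and mₖ₊₁ = dₖaₖ − mₖ, dₖ₊₁ = (n − mₖ₊₁²)/dₖ, aₖ₊₁ = ⌊(a₀+mₖ₊₁)/dₖ₊₁⌋:
  k=1: m=20, d=5, a=8
  k=2: m=20, d=1, a=40
d=1 and a=2a₀=40 at k=2, so the next step gives (m, d) = (20, 5) again — its k=1 value — and the period has length 2.

[20; 8, 40]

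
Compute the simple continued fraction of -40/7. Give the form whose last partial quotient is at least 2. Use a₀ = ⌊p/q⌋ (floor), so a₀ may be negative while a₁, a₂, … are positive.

[-6; 3, 2]

-40 = -6*7 + 2
7 = 3*2 + 1
2 = 2*1 + 0  (stop)
So -40/7 = [-6; 3, 2].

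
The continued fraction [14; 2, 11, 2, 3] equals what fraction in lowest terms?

Fold from the inside: start with 3/1.
  2 + 1/3 = 7/3
  11 + 3/7 = 80/7
  2 + 7/80 = 167/80
  14 + 80/167 = 2418/167

2418/167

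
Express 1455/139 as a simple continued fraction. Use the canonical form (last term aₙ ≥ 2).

[10; 2, 7, 4, 2]

1455 = 10·139 + 65
139 = 2·65 + 9
65 = 7·9 + 2
9 = 4·2 + 1
2 = 2·1 + 0  (stop)
So 1455/139 = [10; 2, 7, 4, 2].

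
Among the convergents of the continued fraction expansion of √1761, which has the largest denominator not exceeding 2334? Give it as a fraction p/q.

97483/2323

√1761 = [41; 1, 26, 1, 82, …] (period length 4).
Convergents:
  p_0/q_0 = 41/1
  p_1/q_1 = 42/1
  p_2/q_2 = 1133/27
  p_3/q_3 = 1175/28
  p_4/q_4 = 97483/2323
  p_5/q_5 = 98658/2351
q_4 = 2323 ≤ 2334 < 2351 = q_5, so the answer is 97483/2323.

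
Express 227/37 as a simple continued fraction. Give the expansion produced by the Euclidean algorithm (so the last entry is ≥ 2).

227 = 6*37 + 5
37 = 7*5 + 2
5 = 2*2 + 1
2 = 2*1 + 0  (stop)
So 227/37 = [6; 7, 2, 2].

[6; 7, 2, 2]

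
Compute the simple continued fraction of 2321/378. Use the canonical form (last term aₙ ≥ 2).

[6; 7, 7, 1, 1, 3]

2321 = 6·378 + 53
378 = 7·53 + 7
53 = 7·7 + 4
7 = 1·4 + 3
4 = 1·3 + 1
3 = 3·1 + 0  (stop)
So 2321/378 = [6; 7, 7, 1, 1, 3].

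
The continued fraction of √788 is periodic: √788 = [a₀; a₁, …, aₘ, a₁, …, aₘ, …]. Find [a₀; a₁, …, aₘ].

a₀ = ⌊√788⌋ = 28.
With m₀=0, d₀=1 and mₖ₊₁ = dₖaₖ − mₖ, dₖ₊₁ = (n − mₖ₊₁²)/dₖ, aₖ₊₁ = ⌊(a₀+mₖ₊₁)/dₖ₊₁⌋:
  k=1: m=28, d=4, a=14
  k=2: m=28, d=1, a=56
d=1 and a=2a₀=56 at k=2, so the next step gives (m, d) = (28, 4) again — its k=1 value — and the period has length 2.

[28; 14, 56]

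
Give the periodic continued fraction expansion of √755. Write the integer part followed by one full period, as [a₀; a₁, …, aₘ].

[27; 2, 10, 2, 54]

a₀ = ⌊√755⌋ = 27.
With m₀=0, d₀=1 and mₖ₊₁ = dₖaₖ − mₖ, dₖ₊₁ = (n − mₖ₊₁²)/dₖ, aₖ₊₁ = ⌊(a₀+mₖ₊₁)/dₖ₊₁⌋:
  k=1: m=27, d=26, a=2
  k=2: m=25, d=5, a=10
  k=3: m=25, d=26, a=2
  k=4: m=27, d=1, a=54
d=1 and a=2a₀=54 at k=4, so the next step gives (m, d) = (27, 26) again — its k=1 value — and the period has length 4.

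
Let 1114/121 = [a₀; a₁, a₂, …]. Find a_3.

1114 = 9·121 + 25   →  a_0 = 9
121 = 4·25 + 21   →  a_1 = 4
25 = 1·21 + 4   →  a_2 = 1
21 = 5·4 + 1   →  a_3 = 5

5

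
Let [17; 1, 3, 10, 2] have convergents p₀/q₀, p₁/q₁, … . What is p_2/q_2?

Using pₖ = aₖpₖ₋₁ + pₖ₋₂, qₖ = aₖqₖ₋₁ + qₖ₋₂ (with p₋₁=1, p₋₂=0, q₋₁=0, q₋₂=1):
  k=0: a=17, p=17, q=1
  k=1: a=1, p=18, q=1
  k=2: a=3, p=71, q=4

71/4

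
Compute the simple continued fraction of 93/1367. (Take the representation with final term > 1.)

93 = 0*1367 + 93
1367 = 14*93 + 65
93 = 1*65 + 28
65 = 2*28 + 9
28 = 3*9 + 1
9 = 9*1 + 0  (stop)
So 93/1367 = [0; 14, 1, 2, 3, 9].

[0; 14, 1, 2, 3, 9]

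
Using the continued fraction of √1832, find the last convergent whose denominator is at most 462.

√1832 = [42; 1, 4, 21, 4, 1, 84, …] (period length 6).
Convergents:
  p_0/q_0 = 42/1
  p_1/q_1 = 43/1
  p_2/q_2 = 214/5
  p_3/q_3 = 4537/106
  p_4/q_4 = 18362/429
  p_5/q_5 = 22899/535
q_4 = 429 ≤ 462 < 535 = q_5, so the answer is 18362/429.

18362/429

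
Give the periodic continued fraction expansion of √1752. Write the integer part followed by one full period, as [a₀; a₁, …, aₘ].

[41; 1, 5, 1, 82]

a₀ = ⌊√1752⌋ = 41.
With m₀=0, d₀=1 and mₖ₊₁ = dₖaₖ − mₖ, dₖ₊₁ = (n − mₖ₊₁²)/dₖ, aₖ₊₁ = ⌊(a₀+mₖ₊₁)/dₖ₊₁⌋:
  k=1: m=41, d=71, a=1
  k=2: m=30, d=12, a=5
  k=3: m=30, d=71, a=1
  k=4: m=41, d=1, a=82
d=1 and a=2a₀=82 at k=4, so the next step gives (m, d) = (41, 71) again — its k=1 value — and the period has length 4.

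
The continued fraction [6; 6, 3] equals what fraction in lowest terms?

Fold from the inside: start with 3/1.
  6 + 1/3 = 19/3
  6 + 3/19 = 117/19

117/19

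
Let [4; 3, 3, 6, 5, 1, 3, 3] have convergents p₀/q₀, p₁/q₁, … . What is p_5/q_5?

1669/388

Using pₖ = aₖpₖ₋₁ + pₖ₋₂, qₖ = aₖqₖ₋₁ + qₖ₋₂ (with p₋₁=1, p₋₂=0, q₋₁=0, q₋₂=1):
  k=0: a=4, p=4, q=1
  k=1: a=3, p=13, q=3
  k=2: a=3, p=43, q=10
  k=3: a=6, p=271, q=63
  k=4: a=5, p=1398, q=325
  k=5: a=1, p=1669, q=388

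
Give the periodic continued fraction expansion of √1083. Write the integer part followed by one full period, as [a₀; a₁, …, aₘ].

a₀ = ⌊√1083⌋ = 32.
With m₀=0, d₀=1 and mₖ₊₁ = dₖaₖ − mₖ, dₖ₊₁ = (n − mₖ₊₁²)/dₖ, aₖ₊₁ = ⌊(a₀+mₖ₊₁)/dₖ₊₁⌋:
  k=1: m=32, d=59, a=1
  k=2: m=27, d=6, a=9
  k=3: m=27, d=59, a=1
  k=4: m=32, d=1, a=64
d=1 and a=2a₀=64 at k=4, so the next step gives (m, d) = (32, 59) again — its k=1 value — and the period has length 4.

[32; 1, 9, 1, 64]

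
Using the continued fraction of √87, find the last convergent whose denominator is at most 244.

1567/168

√87 = [9; 3, 18, …] (period length 2).
Convergents:
  p_0/q_0 = 9/1
  p_1/q_1 = 28/3
  p_2/q_2 = 513/55
  p_3/q_3 = 1567/168
  p_4/q_4 = 28719/3079
q_3 = 168 ≤ 244 < 3079 = q_4, so the answer is 1567/168.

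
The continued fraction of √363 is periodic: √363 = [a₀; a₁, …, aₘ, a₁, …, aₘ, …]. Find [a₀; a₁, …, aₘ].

a₀ = ⌊√363⌋ = 19.
With m₀=0, d₀=1 and mₖ₊₁ = dₖaₖ − mₖ, dₖ₊₁ = (n − mₖ₊₁²)/dₖ, aₖ₊₁ = ⌊(a₀+mₖ₊₁)/dₖ₊₁⌋:
  k=1: m=19, d=2, a=19
  k=2: m=19, d=1, a=38
d=1 and a=2a₀=38 at k=2, so the next step gives (m, d) = (19, 2) again — its k=1 value — and the period has length 2.

[19; 19, 38]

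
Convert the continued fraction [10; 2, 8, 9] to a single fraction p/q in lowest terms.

1623/155

Using pₖ = aₖpₖ₋₁ + pₖ₋₂ and qₖ = aₖqₖ₋₁ + qₖ₋₂:
  k=0: a=10, p=10, q=1
  k=1: a=2, p=21, q=2
  k=2: a=8, p=178, q=17
  k=3: a=9, p=1623, q=155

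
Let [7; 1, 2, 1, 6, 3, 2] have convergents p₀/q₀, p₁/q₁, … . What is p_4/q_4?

Using pₖ = aₖpₖ₋₁ + pₖ₋₂, qₖ = aₖqₖ₋₁ + qₖ₋₂ (with p₋₁=1, p₋₂=0, q₋₁=0, q₋₂=1):
  k=0: a=7, p=7, q=1
  k=1: a=1, p=8, q=1
  k=2: a=2, p=23, q=3
  k=3: a=1, p=31, q=4
  k=4: a=6, p=209, q=27

209/27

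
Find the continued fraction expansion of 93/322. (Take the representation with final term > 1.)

93 = 0*322 + 93
322 = 3*93 + 43
93 = 2*43 + 7
43 = 6*7 + 1
7 = 7*1 + 0  (stop)
So 93/322 = [0; 3, 2, 6, 7].

[0; 3, 2, 6, 7]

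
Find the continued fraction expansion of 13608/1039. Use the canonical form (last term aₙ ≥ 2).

[13; 10, 3, 2, 14]

13608 = 13×1039 + 101
1039 = 10×101 + 29
101 = 3×29 + 14
29 = 2×14 + 1
14 = 14×1 + 0  (stop)
So 13608/1039 = [13; 10, 3, 2, 14].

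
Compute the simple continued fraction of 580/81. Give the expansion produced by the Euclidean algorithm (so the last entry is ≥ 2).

580 = 7·81 + 13
81 = 6·13 + 3
13 = 4·3 + 1
3 = 3·1 + 0  (stop)
So 580/81 = [7; 6, 4, 3].

[7; 6, 4, 3]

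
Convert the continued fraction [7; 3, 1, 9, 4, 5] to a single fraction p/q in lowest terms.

6088/839

Fold from the inside: start with 5/1.
  4 + 1/5 = 21/5
  9 + 5/21 = 194/21
  1 + 21/194 = 215/194
  3 + 194/215 = 839/215
  7 + 215/839 = 6088/839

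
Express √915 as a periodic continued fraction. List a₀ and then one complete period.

a₀ = ⌊√915⌋ = 30.
With m₀=0, d₀=1 and mₖ₊₁ = dₖaₖ − mₖ, dₖ₊₁ = (n − mₖ₊₁²)/dₖ, aₖ₊₁ = ⌊(a₀+mₖ₊₁)/dₖ₊₁⌋:
  k=1: m=30, d=15, a=4
  k=2: m=30, d=1, a=60
d=1 and a=2a₀=60 at k=2, so the next step gives (m, d) = (30, 15) again — its k=1 value — and the period has length 2.

[30; 4, 60]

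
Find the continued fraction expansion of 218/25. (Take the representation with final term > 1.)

218 = 8·25 + 18
25 = 1·18 + 7
18 = 2·7 + 4
7 = 1·4 + 3
4 = 1·3 + 1
3 = 3·1 + 0  (stop)
So 218/25 = [8; 1, 2, 1, 1, 3].

[8; 1, 2, 1, 1, 3]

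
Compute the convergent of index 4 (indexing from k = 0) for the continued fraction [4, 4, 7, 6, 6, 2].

Using pₖ = aₖpₖ₋₁ + pₖ₋₂, qₖ = aₖqₖ₋₁ + qₖ₋₂ (with p₋₁=1, p₋₂=0, q₋₁=0, q₋₂=1):
  k=0: a=4, p=4, q=1
  k=1: a=4, p=17, q=4
  k=2: a=7, p=123, q=29
  k=3: a=6, p=755, q=178
  k=4: a=6, p=4653, q=1097

4653/1097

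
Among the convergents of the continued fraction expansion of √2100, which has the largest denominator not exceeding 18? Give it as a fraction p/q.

779/17

√2100 = [45; 1, 4, 1, 2, 1, 4, 1, 90, …] (period length 8).
Convergents:
  p_0/q_0 = 45/1
  p_1/q_1 = 46/1
  p_2/q_2 = 229/5
  p_3/q_3 = 275/6
  p_4/q_4 = 779/17
  p_5/q_5 = 1054/23
q_4 = 17 ≤ 18 < 23 = q_5, so the answer is 779/17.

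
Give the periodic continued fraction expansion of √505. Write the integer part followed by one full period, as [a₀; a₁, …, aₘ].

a₀ = ⌊√505⌋ = 22.

[22; 2, 8, 2, 44]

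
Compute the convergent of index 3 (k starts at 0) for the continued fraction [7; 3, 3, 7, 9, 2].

533/73

Using pₖ = aₖpₖ₋₁ + pₖ₋₂, qₖ = aₖqₖ₋₁ + qₖ₋₂ (with p₋₁=1, p₋₂=0, q₋₁=0, q₋₂=1):
  k=0: a=7, p=7, q=1
  k=1: a=3, p=22, q=3
  k=2: a=3, p=73, q=10
  k=3: a=7, p=533, q=73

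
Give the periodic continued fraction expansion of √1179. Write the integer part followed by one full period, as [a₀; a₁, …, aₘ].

a₀ = ⌊√1179⌋ = 34.
With m₀=0, d₀=1 and mₖ₊₁ = dₖaₖ − mₖ, dₖ₊₁ = (n − mₖ₊₁²)/dₖ, aₖ₊₁ = ⌊(a₀+mₖ₊₁)/dₖ₊₁⌋:
  k=1: m=34, d=23, a=2
  k=2: m=12, d=45, a=1
  k=3: m=33, d=2, a=33
  k=4: m=33, d=45, a=1
  k=5: m=12, d=23, a=2
  k=6: m=34, d=1, a=68
d=1 and a=2a₀=68 at k=6, so the next step gives (m, d) = (34, 23) again — its k=1 value — and the period has length 6.

[34; 2, 1, 33, 1, 2, 68]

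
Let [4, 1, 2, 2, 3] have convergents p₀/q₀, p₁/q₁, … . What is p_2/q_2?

Using pₖ = aₖpₖ₋₁ + pₖ₋₂, qₖ = aₖqₖ₋₁ + qₖ₋₂ (with p₋₁=1, p₋₂=0, q₋₁=0, q₋₂=1):
  k=0: a=4, p=4, q=1
  k=1: a=1, p=5, q=1
  k=2: a=2, p=14, q=3

14/3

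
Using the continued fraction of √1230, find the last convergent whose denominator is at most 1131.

34405/981

√1230 = [35; 14, 70, …] (period length 2).
Convergents:
  p_0/q_0 = 35/1
  p_1/q_1 = 491/14
  p_2/q_2 = 34405/981
  p_3/q_3 = 482161/13748
q_2 = 981 ≤ 1131 < 13748 = q_3, so the answer is 34405/981.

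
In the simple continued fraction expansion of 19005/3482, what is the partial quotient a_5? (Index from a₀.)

7

19005 = 5·3482 + 1595   →  a_0 = 5
3482 = 2·1595 + 292   →  a_1 = 2
1595 = 5·292 + 135   →  a_2 = 5
292 = 2·135 + 22   →  a_3 = 2
135 = 6·22 + 3   →  a_4 = 6
22 = 7·3 + 1   →  a_5 = 7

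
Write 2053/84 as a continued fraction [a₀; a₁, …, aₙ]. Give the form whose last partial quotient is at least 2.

[24; 2, 3, 1, 2, 3]

2053 = 24*84 + 37
84 = 2*37 + 10
37 = 3*10 + 7
10 = 1*7 + 3
7 = 2*3 + 1
3 = 3*1 + 0  (stop)
So 2053/84 = [24; 2, 3, 1, 2, 3].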